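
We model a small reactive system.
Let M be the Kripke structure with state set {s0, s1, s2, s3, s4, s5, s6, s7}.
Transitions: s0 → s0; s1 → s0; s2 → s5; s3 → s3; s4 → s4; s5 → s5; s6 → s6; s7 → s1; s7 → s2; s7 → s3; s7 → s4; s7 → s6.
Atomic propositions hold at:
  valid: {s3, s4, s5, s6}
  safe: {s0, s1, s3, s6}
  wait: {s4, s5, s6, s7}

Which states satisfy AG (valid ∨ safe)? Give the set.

{s0, s1, s3, s4, s5, s6}

Sat(valid ∨ safe) = {s0, s1, s3, s4, s5, s6}
AG (valid ∨ safe): greatest fixpoint, start Z0 = {s0, s1, s3, s4, s5, s6}, keep only states in Sat with every successor in Z. Already a fixed point.
Sat(AG (valid ∨ safe)) = {s0, s1, s3, s4, s5, s6}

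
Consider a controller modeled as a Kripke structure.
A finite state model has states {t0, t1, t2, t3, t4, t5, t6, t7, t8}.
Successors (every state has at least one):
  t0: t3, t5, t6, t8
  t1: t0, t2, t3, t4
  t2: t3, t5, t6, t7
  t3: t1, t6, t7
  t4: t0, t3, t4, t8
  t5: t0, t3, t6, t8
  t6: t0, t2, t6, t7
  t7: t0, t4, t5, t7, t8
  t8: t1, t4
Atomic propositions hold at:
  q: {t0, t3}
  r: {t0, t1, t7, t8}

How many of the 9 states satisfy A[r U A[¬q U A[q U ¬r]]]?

Sat(¬q) = {t1, t2, t4, t5, t6, t7, t8}
Sat(¬r) = {t2, t3, t4, t5, t6}
A[q U ¬r]: least fixpoint, start Z0 = Sat(¬r) = {t2, t3, t4, t5, t6}, add states in Sat(q) with every successor in Z. Already a fixed point.
Sat(A[q U ¬r]) = {t2, t3, t4, t5, t6}
A[¬q U A[q U ¬r]]: least fixpoint, start Z0 = Sat(A[q U ¬r]) = {t2, t3, t4, t5, t6}, add states in Sat(¬q) with every successor in Z. Already a fixed point.
Sat(A[¬q U A[q U ¬r]]) = {t2, t3, t4, t5, t6}
A[r U A[¬q U A[q U ¬r]]]: least fixpoint, start Z0 = Sat(A[¬q U A[q U ¬r]]) = {t2, t3, t4, t5, t6}, add states in Sat(r) with every successor in Z. Already a fixed point.
Sat(A[r U A[¬q U A[q U ¬r]]]) = {t2, t3, t4, t5, t6}
|Sat(A[r U A[¬q U A[q U ¬r]]])| = |{t2, t3, t4, t5, t6}| = 5.

5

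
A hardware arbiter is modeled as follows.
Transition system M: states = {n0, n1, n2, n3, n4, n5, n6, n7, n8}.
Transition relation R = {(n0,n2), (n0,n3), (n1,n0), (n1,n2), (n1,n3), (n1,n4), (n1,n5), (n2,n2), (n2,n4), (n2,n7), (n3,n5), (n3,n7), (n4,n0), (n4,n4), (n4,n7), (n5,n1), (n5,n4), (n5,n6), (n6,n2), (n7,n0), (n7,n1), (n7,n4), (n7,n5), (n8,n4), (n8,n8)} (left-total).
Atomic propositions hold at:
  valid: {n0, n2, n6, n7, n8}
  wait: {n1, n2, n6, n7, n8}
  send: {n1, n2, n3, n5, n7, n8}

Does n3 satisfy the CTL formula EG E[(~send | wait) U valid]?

No

Sat(~send) = {n0, n4, n6}
Sat(~send | wait) = {n0, n1, n2, n4, n6, n7, n8}
E[(~send | wait) U valid]: least fixpoint, start Z0 = Sat(valid) = {n0, n2, n6, n7, n8}, add states in Sat(~send | wait) with some successor in Z. Z1 = {n0, n1, n2, n4, n6, n7, n8}; fixed.
Sat(E[(~send | wait) U valid]) = {n0, n1, n2, n4, n6, n7, n8}
EG E[(~send | wait) U valid]: greatest fixpoint, start Z0 = {n0, n1, n2, n4, n6, n7, n8}, keep only states in Sat with some successor in Z. Already a fixed point.
Sat(EG E[(~send | wait) U valid]) = {n0, n1, n2, n4, n6, n7, n8}
n3 ∉ Sat(EG E[(~send | wait) U valid]) = {n0, n1, n2, n4, n6, n7, n8}, so the formula does not hold at n3.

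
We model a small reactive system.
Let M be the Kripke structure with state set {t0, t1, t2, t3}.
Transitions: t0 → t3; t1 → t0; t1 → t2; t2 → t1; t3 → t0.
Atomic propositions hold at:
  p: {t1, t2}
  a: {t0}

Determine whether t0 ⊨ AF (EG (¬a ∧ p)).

Sat(¬a) = {t1, t2, t3}
Sat(¬a ∧ p) = {t1, t2}
EG (¬a ∧ p): greatest fixpoint, start Z0 = {t1, t2}, keep only states in Sat with some successor in Z. Already a fixed point.
Sat(EG (¬a ∧ p)) = {t1, t2}
AF (EG (¬a ∧ p)): least fixpoint, start Z0 = {t1, t2}, add states with every successor in Z. Already a fixed point.
Sat(AF (EG (¬a ∧ p))) = {t1, t2}
t0 ∉ Sat(AF (EG (¬a ∧ p))) = {t1, t2}, so the formula does not hold at t0.

No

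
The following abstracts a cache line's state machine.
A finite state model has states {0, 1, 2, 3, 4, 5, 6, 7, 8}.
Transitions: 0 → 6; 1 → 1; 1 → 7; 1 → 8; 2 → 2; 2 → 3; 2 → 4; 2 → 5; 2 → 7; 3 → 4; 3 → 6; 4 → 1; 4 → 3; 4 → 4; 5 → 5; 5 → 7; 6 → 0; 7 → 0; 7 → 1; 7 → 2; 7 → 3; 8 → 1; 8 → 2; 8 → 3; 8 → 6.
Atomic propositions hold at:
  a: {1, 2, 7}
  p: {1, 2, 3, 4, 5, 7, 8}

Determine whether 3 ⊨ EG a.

No

EG a: greatest fixpoint, start Z0 = {1, 2, 7}, keep only states in Sat with some successor in Z. Already a fixed point.
Sat(EG a) = {1, 2, 7}
3 ∉ Sat(EG a) = {1, 2, 7}, so the formula does not hold at 3.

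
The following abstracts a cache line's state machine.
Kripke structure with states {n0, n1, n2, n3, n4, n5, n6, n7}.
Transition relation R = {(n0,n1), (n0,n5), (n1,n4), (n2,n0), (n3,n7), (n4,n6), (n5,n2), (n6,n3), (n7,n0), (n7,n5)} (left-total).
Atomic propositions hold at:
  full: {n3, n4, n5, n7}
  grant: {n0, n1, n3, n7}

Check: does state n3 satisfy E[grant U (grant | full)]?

Yes

Sat(grant | full) = {n0, n1, n3, n4, n5, n7}
E[grant U (grant | full)]: least fixpoint, start Z0 = Sat((grant | full)) = {n0, n1, n3, n4, n5, n7}, add states in Sat(grant) with some successor in Z. Already a fixed point.
Sat(E[grant U (grant | full)]) = {n0, n1, n3, n4, n5, n7}
n3 ∈ Sat(E[grant U (grant | full)]) = {n0, n1, n3, n4, n5, n7}, so the formula holds at n3.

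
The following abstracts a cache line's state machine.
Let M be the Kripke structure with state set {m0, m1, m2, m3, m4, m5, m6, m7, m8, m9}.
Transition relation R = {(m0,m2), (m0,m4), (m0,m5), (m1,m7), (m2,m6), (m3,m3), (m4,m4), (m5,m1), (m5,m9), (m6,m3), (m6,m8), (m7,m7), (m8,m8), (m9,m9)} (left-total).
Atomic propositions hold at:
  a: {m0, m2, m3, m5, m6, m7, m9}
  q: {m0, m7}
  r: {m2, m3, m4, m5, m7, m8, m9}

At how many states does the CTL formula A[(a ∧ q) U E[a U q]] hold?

2

Sat(a ∧ q) = {m0, m7}
E[a U q]: least fixpoint, start Z0 = Sat(q) = {m0, m7}, add states in Sat(a) with some successor in Z. Already a fixed point.
Sat(E[a U q]) = {m0, m7}
A[(a ∧ q) U E[a U q]]: least fixpoint, start Z0 = Sat(E[a U q]) = {m0, m7}, add states in Sat(a ∧ q) with every successor in Z. Already a fixed point.
Sat(A[(a ∧ q) U E[a U q]]) = {m0, m7}
|Sat(A[(a ∧ q) U E[a U q]])| = |{m0, m7}| = 2.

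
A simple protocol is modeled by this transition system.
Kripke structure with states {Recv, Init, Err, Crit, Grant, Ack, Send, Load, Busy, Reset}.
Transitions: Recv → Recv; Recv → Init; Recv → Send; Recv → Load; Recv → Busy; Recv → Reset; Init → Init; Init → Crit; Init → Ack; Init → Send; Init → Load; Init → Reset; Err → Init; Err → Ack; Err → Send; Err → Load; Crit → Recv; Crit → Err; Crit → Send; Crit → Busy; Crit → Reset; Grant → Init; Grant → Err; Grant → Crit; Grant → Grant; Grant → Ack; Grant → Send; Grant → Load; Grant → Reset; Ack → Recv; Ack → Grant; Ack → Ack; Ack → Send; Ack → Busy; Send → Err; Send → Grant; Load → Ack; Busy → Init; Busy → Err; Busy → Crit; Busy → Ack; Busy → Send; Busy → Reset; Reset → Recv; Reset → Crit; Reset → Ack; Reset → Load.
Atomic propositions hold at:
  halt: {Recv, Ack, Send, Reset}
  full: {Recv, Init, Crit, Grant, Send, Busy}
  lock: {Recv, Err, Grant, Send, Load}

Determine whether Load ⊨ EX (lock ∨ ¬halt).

No

Sat(¬halt) = {Init, Err, Crit, Grant, Load, Busy}
Sat(lock ∨ ¬halt) = {Recv, Init, Err, Crit, Grant, Send, Load, Busy}
Sat(EX (lock ∨ ¬halt)) = {s : some successor in {Recv, Init, Err, Crit, Grant, Send, Load, Busy}} = {Recv, Init, Err, Crit, Grant, Ack, Send, Busy, Reset}
Load ∉ Sat(EX (lock ∨ ¬halt)) = {Recv, Init, Err, Crit, Grant, Ack, Send, Busy, Reset}, so the formula does not hold at Load.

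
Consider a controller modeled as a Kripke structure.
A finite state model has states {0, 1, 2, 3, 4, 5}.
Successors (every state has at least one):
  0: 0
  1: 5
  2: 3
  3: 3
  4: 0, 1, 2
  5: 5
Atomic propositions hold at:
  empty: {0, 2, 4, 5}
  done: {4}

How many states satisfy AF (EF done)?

1

EF done: least fixpoint, start Z0 = {4}, add states with some successor in Z. Already a fixed point.
Sat(EF done) = {4}
AF (EF done): least fixpoint, start Z0 = {4}, add states with every successor in Z. Already a fixed point.
Sat(AF (EF done)) = {4}
|Sat(AF (EF done))| = |{4}| = 1.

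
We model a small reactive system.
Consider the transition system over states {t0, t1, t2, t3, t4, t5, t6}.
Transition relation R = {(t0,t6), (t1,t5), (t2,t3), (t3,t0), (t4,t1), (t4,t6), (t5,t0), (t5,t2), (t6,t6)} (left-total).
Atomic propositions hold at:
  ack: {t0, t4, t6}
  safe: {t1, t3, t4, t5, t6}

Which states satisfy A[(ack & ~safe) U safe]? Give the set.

{t0, t1, t3, t4, t5, t6}

Sat(~safe) = {t0, t2}
Sat(ack & ~safe) = {t0}
A[(ack & ~safe) U safe]: least fixpoint, start Z0 = Sat(safe) = {t1, t3, t4, t5, t6}, add states in Sat(ack & ~safe) with every successor in Z. Z1 = {t0, t1, t3, t4, t5, t6}; fixed.
Sat(A[(ack & ~safe) U safe]) = {t0, t1, t3, t4, t5, t6}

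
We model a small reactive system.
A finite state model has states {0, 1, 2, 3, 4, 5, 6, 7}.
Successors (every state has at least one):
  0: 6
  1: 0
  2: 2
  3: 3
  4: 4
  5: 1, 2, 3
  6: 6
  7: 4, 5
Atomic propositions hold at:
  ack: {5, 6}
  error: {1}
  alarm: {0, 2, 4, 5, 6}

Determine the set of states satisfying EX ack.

{0, 6, 7}

Sat(EX ack) = {s : some successor in {5, 6}} = {0, 6, 7}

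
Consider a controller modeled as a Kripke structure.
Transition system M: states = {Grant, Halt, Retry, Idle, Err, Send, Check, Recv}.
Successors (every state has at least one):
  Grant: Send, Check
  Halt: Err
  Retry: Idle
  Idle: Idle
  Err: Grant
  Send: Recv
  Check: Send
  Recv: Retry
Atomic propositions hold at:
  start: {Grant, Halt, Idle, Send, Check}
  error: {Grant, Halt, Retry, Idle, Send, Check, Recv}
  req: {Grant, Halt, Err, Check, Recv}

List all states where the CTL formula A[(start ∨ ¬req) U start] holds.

Sat(¬req) = {Retry, Idle, Send}
Sat(start ∨ ¬req) = {Grant, Halt, Retry, Idle, Send, Check}
A[(start ∨ ¬req) U start]: least fixpoint, start Z0 = Sat(start) = {Grant, Halt, Idle, Send, Check}, add states in Sat(start ∨ ¬req) with every successor in Z. Z1 = {Grant, Halt, Retry, Idle, Send, Check}; fixed.
Sat(A[(start ∨ ¬req) U start]) = {Grant, Halt, Retry, Idle, Send, Check}

{Grant, Halt, Retry, Idle, Send, Check}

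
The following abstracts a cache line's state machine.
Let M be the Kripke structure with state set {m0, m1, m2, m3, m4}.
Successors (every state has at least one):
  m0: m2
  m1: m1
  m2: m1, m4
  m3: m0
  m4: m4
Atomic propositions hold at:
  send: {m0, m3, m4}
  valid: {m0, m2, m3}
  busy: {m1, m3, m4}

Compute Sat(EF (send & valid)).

{m0, m3}

Sat(send & valid) = {m0, m3}
EF (send & valid): least fixpoint, start Z0 = {m0, m3}, add states with some successor in Z. Already a fixed point.
Sat(EF (send & valid)) = {m0, m3}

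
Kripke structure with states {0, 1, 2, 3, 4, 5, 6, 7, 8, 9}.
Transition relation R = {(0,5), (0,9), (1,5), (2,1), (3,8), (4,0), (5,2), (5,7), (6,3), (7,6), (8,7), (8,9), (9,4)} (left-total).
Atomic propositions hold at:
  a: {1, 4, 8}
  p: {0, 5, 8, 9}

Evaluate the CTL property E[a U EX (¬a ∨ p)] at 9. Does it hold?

Sat(¬a) = {0, 2, 3, 5, 6, 7, 9}
Sat(¬a ∨ p) = {0, 2, 3, 5, 6, 7, 8, 9}
Sat(EX (¬a ∨ p)) = {s : some successor in {0, 2, 3, 5, 6, 7, 8, 9}} = {0, 1, 3, 4, 5, 6, 7, 8}
E[a U EX (¬a ∨ p)]: least fixpoint, start Z0 = Sat(EX (¬a ∨ p)) = {0, 1, 3, 4, 5, 6, 7, 8}, add states in Sat(a) with some successor in Z. Already a fixed point.
Sat(E[a U EX (¬a ∨ p)]) = {0, 1, 3, 4, 5, 6, 7, 8}
9 ∉ Sat(E[a U EX (¬a ∨ p)]) = {0, 1, 3, 4, 5, 6, 7, 8}, so the formula does not hold at 9.

No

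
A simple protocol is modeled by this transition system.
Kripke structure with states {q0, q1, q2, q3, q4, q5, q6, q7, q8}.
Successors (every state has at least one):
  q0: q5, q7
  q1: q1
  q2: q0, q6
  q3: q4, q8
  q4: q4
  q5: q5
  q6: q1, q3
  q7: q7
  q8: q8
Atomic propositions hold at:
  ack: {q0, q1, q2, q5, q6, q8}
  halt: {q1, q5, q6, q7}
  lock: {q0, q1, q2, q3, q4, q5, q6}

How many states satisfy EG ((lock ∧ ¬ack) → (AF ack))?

Sat(¬ack) = {q3, q4, q7}
Sat(lock ∧ ¬ack) = {q3, q4}
AF ack: least fixpoint, start Z0 = {q0, q1, q2, q5, q6, q8}, add states with every successor in Z. Already a fixed point.
Sat(AF ack) = {q0, q1, q2, q5, q6, q8}
Sat((lock ∧ ¬ack) → (AF ack)) = {q0, q1, q2, q5, q6, q7, q8}
EG ((lock ∧ ¬ack) → (AF ack)): greatest fixpoint, start Z0 = {q0, q1, q2, q5, q6, q7, q8}, keep only states in Sat with some successor in Z. Already a fixed point.
Sat(EG ((lock ∧ ¬ack) → (AF ack))) = {q0, q1, q2, q5, q6, q7, q8}
|Sat(EG ((lock ∧ ¬ack) → (AF ack)))| = |{q0, q1, q2, q5, q6, q7, q8}| = 7.

7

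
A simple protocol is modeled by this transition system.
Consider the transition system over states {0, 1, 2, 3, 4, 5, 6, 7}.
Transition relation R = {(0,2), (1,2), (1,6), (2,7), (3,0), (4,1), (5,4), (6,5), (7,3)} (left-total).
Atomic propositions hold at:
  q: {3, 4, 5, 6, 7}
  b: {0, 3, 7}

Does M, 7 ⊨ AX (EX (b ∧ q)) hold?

Sat(b ∧ q) = {3, 7}
Sat(EX (b ∧ q)) = {s : some successor in {3, 7}} = {2, 7}
Sat(AX (EX (b ∧ q))) = {s : every successor in {2, 7}} = {0, 2}
7 ∉ Sat(AX (EX (b ∧ q))) = {0, 2}, so the formula does not hold at 7.

No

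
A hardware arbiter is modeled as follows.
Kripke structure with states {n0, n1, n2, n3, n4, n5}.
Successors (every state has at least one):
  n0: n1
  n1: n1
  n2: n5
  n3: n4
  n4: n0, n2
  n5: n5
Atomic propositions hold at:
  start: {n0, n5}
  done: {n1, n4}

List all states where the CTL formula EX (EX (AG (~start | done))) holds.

{n0, n1, n4}

Sat(~start) = {n1, n2, n3, n4}
Sat(~start | done) = {n1, n2, n3, n4}
AG (~start | done): greatest fixpoint, start Z0 = {n1, n2, n3, n4}, keep only states in Sat with every successor in Z. Z1 = {n1, n3}; Z2 = {n1}; fixed.
Sat(AG (~start | done)) = {n1}
Sat(EX (AG (~start | done))) = {s : some successor in {n1}} = {n0, n1}
Sat(EX (EX (AG (~start | done)))) = {s : some successor in {n0, n1}} = {n0, n1, n4}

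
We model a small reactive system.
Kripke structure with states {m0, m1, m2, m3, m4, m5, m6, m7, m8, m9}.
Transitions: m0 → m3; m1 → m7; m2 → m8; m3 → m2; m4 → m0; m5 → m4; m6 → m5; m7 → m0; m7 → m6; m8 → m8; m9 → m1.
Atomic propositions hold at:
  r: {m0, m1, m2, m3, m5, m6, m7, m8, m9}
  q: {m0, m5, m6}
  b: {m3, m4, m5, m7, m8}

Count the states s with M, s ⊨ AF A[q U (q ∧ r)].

7

Sat(q ∧ r) = {m0, m5, m6}
A[q U (q ∧ r)]: least fixpoint, start Z0 = Sat((q ∧ r)) = {m0, m5, m6}, add states in Sat(q) with every successor in Z. Already a fixed point.
Sat(A[q U (q ∧ r)]) = {m0, m5, m6}
AF A[q U (q ∧ r)]: least fixpoint, start Z0 = {m0, m5, m6}, add states with every successor in Z. Z1 = {m0, m4, m5, m6, m7}; Z2 = {m0, m1, m4, m5, m6, m7}; Z3 = {m0, m1, m4, m5, m6, m7, m9}; fixed.
Sat(AF A[q U (q ∧ r)]) = {m0, m1, m4, m5, m6, m7, m9}
|Sat(AF A[q U (q ∧ r)])| = |{m0, m1, m4, m5, m6, m7, m9}| = 7.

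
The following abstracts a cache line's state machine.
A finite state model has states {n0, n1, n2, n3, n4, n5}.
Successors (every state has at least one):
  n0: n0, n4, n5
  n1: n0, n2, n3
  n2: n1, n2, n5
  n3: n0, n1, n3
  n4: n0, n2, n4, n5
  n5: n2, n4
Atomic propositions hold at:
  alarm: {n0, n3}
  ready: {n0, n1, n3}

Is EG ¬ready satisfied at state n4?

Yes

Sat(¬ready) = {n2, n4, n5}
EG ¬ready: greatest fixpoint, start Z0 = {n2, n4, n5}, keep only states in Sat with some successor in Z. Already a fixed point.
Sat(EG ¬ready) = {n2, n4, n5}
n4 ∈ Sat(EG ¬ready) = {n2, n4, n5}, so the formula holds at n4.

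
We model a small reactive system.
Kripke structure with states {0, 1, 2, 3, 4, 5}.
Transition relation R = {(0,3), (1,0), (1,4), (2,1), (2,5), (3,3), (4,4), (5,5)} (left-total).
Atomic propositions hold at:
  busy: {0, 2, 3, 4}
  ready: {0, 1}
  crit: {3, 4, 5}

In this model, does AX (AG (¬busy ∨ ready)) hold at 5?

Sat(¬busy) = {1, 5}
Sat(¬busy ∨ ready) = {0, 1, 5}
AG (¬busy ∨ ready): greatest fixpoint, start Z0 = {0, 1, 5}, keep only states in Sat with every successor in Z. Z1 = {5}; fixed.
Sat(AG (¬busy ∨ ready)) = {5}
Sat(AX (AG (¬busy ∨ ready))) = {s : every successor in {5}} = {5}
5 ∈ Sat(AX (AG (¬busy ∨ ready))) = {5}, so the formula holds at 5.

Yes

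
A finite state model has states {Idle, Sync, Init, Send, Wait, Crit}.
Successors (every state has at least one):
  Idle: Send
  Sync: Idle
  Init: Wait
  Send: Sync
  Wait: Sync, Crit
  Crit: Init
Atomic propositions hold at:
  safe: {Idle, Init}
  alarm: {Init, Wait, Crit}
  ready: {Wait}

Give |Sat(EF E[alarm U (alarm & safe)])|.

Sat(alarm & safe) = {Init}
E[alarm U (alarm & safe)]: least fixpoint, start Z0 = Sat((alarm & safe)) = {Init}, add states in Sat(alarm) with some successor in Z. Z1 = {Init, Crit}; Z2 = {Init, Wait, Crit}; fixed.
Sat(E[alarm U (alarm & safe)]) = {Init, Wait, Crit}
EF E[alarm U (alarm & safe)]: least fixpoint, start Z0 = {Init, Wait, Crit}, add states with some successor in Z. Already a fixed point.
Sat(EF E[alarm U (alarm & safe)]) = {Init, Wait, Crit}
|Sat(EF E[alarm U (alarm & safe)])| = |{Init, Wait, Crit}| = 3.

3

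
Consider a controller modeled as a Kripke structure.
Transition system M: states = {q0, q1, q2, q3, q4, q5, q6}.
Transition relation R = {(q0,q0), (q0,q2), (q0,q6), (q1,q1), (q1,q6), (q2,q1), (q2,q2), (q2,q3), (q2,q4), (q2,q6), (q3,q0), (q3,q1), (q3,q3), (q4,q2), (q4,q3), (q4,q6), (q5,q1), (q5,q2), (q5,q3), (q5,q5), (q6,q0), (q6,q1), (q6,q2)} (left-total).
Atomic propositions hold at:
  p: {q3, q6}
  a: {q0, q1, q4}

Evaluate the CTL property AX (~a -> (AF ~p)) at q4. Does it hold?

Sat(~a) = {q2, q3, q5, q6}
Sat(~p) = {q0, q1, q2, q4, q5}
AF ~p: least fixpoint, start Z0 = {q0, q1, q2, q4, q5}, add states with every successor in Z. Z1 = {q0, q1, q2, q4, q5, q6}; fixed.
Sat(AF ~p) = {q0, q1, q2, q4, q5, q6}
Sat(~a -> (AF ~p)) = {q0, q1, q2, q4, q5, q6}
Sat(AX (~a -> (AF ~p))) = {s : every successor in {q0, q1, q2, q4, q5, q6}} = {q0, q1, q6}
q4 ∉ Sat(AX (~a -> (AF ~p))) = {q0, q1, q6}, so the formula does not hold at q4.

No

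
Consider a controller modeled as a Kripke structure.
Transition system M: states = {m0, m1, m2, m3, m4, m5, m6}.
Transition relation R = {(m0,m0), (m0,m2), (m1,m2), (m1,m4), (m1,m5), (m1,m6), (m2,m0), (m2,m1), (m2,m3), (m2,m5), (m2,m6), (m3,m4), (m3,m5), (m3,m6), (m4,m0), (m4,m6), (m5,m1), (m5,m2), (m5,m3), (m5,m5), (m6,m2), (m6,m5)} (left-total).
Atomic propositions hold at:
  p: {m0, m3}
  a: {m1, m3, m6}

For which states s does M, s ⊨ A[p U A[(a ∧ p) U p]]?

Sat(a ∧ p) = {m3}
A[(a ∧ p) U p]: least fixpoint, start Z0 = Sat(p) = {m0, m3}, add states in Sat(a ∧ p) with every successor in Z. Already a fixed point.
Sat(A[(a ∧ p) U p]) = {m0, m3}
A[p U A[(a ∧ p) U p]]: least fixpoint, start Z0 = Sat(A[(a ∧ p) U p]) = {m0, m3}, add states in Sat(p) with every successor in Z. Already a fixed point.
Sat(A[p U A[(a ∧ p) U p]]) = {m0, m3}

{m0, m3}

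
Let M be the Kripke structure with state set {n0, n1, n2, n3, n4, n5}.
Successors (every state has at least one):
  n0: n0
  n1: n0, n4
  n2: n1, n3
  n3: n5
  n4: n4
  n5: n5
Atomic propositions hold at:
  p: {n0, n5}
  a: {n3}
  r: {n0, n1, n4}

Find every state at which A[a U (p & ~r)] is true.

Sat(~r) = {n2, n3, n5}
Sat(p & ~r) = {n5}
A[a U (p & ~r)]: least fixpoint, start Z0 = Sat((p & ~r)) = {n5}, add states in Sat(a) with every successor in Z. Z1 = {n3, n5}; fixed.
Sat(A[a U (p & ~r)]) = {n3, n5}

{n3, n5}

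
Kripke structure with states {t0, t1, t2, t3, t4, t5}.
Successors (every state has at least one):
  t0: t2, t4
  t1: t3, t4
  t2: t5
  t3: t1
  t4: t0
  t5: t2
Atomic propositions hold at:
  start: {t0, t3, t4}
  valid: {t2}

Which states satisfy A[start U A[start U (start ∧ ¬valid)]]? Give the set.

{t0, t3, t4}

Sat(¬valid) = {t0, t1, t3, t4, t5}
Sat(start ∧ ¬valid) = {t0, t3, t4}
A[start U (start ∧ ¬valid)]: least fixpoint, start Z0 = Sat((start ∧ ¬valid)) = {t0, t3, t4}, add states in Sat(start) with every successor in Z. Already a fixed point.
Sat(A[start U (start ∧ ¬valid)]) = {t0, t3, t4}
A[start U A[start U (start ∧ ¬valid)]]: least fixpoint, start Z0 = Sat(A[start U (start ∧ ¬valid)]) = {t0, t3, t4}, add states in Sat(start) with every successor in Z. Already a fixed point.
Sat(A[start U A[start U (start ∧ ¬valid)]]) = {t0, t3, t4}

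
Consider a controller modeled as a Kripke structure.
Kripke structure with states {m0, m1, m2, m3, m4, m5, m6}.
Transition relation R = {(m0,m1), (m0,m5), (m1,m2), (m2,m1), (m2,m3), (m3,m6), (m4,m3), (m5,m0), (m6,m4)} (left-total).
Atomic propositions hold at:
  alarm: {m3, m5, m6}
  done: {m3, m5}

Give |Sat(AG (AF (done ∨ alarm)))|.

Sat(done ∨ alarm) = {m3, m5, m6}
AF (done ∨ alarm): least fixpoint, start Z0 = {m3, m5, m6}, add states with every successor in Z. Z1 = {m3, m4, m5, m6}; fixed.
Sat(AF (done ∨ alarm)) = {m3, m4, m5, m6}
AG (AF (done ∨ alarm)): greatest fixpoint, start Z0 = {m3, m4, m5, m6}, keep only states in Sat with every successor in Z. Z1 = {m3, m4, m6}; fixed.
Sat(AG (AF (done ∨ alarm))) = {m3, m4, m6}
|Sat(AG (AF (done ∨ alarm)))| = |{m3, m4, m6}| = 3.

3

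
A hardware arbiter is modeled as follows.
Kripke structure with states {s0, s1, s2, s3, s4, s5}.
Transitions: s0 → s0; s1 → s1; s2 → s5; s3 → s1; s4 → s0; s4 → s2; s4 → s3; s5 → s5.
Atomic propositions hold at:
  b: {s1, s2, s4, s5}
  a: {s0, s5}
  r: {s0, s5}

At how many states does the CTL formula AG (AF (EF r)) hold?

EF r: least fixpoint, start Z0 = {s0, s5}, add states with some successor in Z. Z1 = {s0, s2, s4, s5}; fixed.
Sat(EF r) = {s0, s2, s4, s5}
AF (EF r): least fixpoint, start Z0 = {s0, s2, s4, s5}, add states with every successor in Z. Already a fixed point.
Sat(AF (EF r)) = {s0, s2, s4, s5}
AG (AF (EF r)): greatest fixpoint, start Z0 = {s0, s2, s4, s5}, keep only states in Sat with every successor in Z. Z1 = {s0, s2, s5}; fixed.
Sat(AG (AF (EF r))) = {s0, s2, s5}
|Sat(AG (AF (EF r)))| = |{s0, s2, s5}| = 3.

3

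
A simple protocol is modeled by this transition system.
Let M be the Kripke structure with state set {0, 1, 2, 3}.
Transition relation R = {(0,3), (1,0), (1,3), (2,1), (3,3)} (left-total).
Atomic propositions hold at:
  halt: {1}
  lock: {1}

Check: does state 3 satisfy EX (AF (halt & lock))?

No

Sat(halt & lock) = {1}
AF (halt & lock): least fixpoint, start Z0 = {1}, add states with every successor in Z. Z1 = {1, 2}; fixed.
Sat(AF (halt & lock)) = {1, 2}
Sat(EX (AF (halt & lock))) = {s : some successor in {1, 2}} = {2}
3 ∉ Sat(EX (AF (halt & lock))) = {2}, so the formula does not hold at 3.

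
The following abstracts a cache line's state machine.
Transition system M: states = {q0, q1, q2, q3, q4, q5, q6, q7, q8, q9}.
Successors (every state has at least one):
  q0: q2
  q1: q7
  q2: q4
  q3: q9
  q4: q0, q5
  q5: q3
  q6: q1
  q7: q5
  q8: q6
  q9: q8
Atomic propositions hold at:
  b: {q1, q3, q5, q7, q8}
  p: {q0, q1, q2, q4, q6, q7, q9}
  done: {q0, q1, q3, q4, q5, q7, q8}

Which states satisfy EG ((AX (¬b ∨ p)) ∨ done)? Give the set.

{q0, q2, q4}

Sat(¬b) = {q0, q2, q4, q6, q9}
Sat(¬b ∨ p) = {q0, q1, q2, q4, q6, q7, q9}
Sat(AX (¬b ∨ p)) = {s : every successor in {q0, q1, q2, q4, q6, q7, q9}} = {q0, q1, q2, q3, q6, q8}
Sat((AX (¬b ∨ p)) ∨ done) = {q0, q1, q2, q3, q4, q5, q6, q7, q8}
EG ((AX (¬b ∨ p)) ∨ done): greatest fixpoint, start Z0 = {q0, q1, q2, q3, q4, q5, q6, q7, q8}, keep only states in Sat with some successor in Z. Z1 = {q0, q1, q2, q4, q5, q6, q7, q8}; Z2 = {q0, q1, q2, q4, q6, q7, q8}; Z3 = {q0, q1, q2, q4, q6, q8}; Z4 = {q0, q2, q4, q6, q8}; Z5 = {q0, q2, q4, q8}; Z6 = {q0, q2, q4}; fixed.
Sat(EG ((AX (¬b ∨ p)) ∨ done)) = {q0, q2, q4}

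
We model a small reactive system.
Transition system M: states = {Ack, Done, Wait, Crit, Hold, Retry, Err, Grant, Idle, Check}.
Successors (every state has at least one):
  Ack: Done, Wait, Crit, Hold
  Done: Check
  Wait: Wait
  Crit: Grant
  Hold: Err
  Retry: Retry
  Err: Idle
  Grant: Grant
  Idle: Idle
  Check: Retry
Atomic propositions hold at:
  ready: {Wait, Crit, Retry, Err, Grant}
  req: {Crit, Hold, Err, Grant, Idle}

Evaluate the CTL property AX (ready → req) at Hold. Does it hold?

Yes

Sat(ready → req) = {Ack, Done, Crit, Hold, Err, Grant, Idle, Check}
Sat(AX (ready → req)) = {s : every successor in {Ack, Done, Crit, Hold, Err, Grant, Idle, Check}} = {Done, Crit, Hold, Err, Grant, Idle}
Hold ∈ Sat(AX (ready → req)) = {Done, Crit, Hold, Err, Grant, Idle}, so the formula holds at Hold.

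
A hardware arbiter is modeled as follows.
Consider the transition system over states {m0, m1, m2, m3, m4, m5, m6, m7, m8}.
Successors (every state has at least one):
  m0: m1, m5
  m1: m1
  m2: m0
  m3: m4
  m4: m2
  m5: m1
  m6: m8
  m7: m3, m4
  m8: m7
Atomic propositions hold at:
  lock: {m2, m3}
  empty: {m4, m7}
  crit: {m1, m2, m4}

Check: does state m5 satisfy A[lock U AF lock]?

No

AF lock: least fixpoint, start Z0 = {m2, m3}, add states with every successor in Z. Z1 = {m2, m3, m4}; Z2 = {m2, m3, m4, m7}; Z3 = {m2, m3, m4, m7, m8}; Z4 = {m2, m3, m4, m6, m7, m8}; fixed.
Sat(AF lock) = {m2, m3, m4, m6, m7, m8}
A[lock U AF lock]: least fixpoint, start Z0 = Sat(AF lock) = {m2, m3, m4, m6, m7, m8}, add states in Sat(lock) with every successor in Z. Already a fixed point.
Sat(A[lock U AF lock]) = {m2, m3, m4, m6, m7, m8}
m5 ∉ Sat(A[lock U AF lock]) = {m2, m3, m4, m6, m7, m8}, so the formula does not hold at m5.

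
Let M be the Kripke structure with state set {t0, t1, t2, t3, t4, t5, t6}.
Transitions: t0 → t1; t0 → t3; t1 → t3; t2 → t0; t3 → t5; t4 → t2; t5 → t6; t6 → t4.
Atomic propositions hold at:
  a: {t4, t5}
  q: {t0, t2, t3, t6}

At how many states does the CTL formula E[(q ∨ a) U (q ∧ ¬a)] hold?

Sat(q ∨ a) = {t0, t2, t3, t4, t5, t6}
Sat(¬a) = {t0, t1, t2, t3, t6}
Sat(q ∧ ¬a) = {t0, t2, t3, t6}
E[(q ∨ a) U (q ∧ ¬a)]: least fixpoint, start Z0 = Sat((q ∧ ¬a)) = {t0, t2, t3, t6}, add states in Sat(q ∨ a) with some successor in Z. Z1 = {t0, t2, t3, t4, t5, t6}; fixed.
Sat(E[(q ∨ a) U (q ∧ ¬a)]) = {t0, t2, t3, t4, t5, t6}
|Sat(E[(q ∨ a) U (q ∧ ¬a)])| = |{t0, t2, t3, t4, t5, t6}| = 6.

6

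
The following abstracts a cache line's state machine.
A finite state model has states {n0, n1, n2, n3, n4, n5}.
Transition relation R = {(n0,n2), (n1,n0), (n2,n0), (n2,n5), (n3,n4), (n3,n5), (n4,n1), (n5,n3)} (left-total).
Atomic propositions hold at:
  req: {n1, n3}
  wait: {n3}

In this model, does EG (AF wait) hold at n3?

Yes

AF wait: least fixpoint, start Z0 = {n3}, add states with every successor in Z. Z1 = {n3, n5}; fixed.
Sat(AF wait) = {n3, n5}
EG (AF wait): greatest fixpoint, start Z0 = {n3, n5}, keep only states in Sat with some successor in Z. Already a fixed point.
Sat(EG (AF wait)) = {n3, n5}
n3 ∈ Sat(EG (AF wait)) = {n3, n5}, so the formula holds at n3.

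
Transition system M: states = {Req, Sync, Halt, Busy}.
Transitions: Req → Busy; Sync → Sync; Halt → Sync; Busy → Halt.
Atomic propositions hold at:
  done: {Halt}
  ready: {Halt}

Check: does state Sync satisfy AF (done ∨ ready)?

Sat(done ∨ ready) = {Halt}
AF (done ∨ ready): least fixpoint, start Z0 = {Halt}, add states with every successor in Z. Z1 = {Halt, Busy}; Z2 = {Req, Halt, Busy}; fixed.
Sat(AF (done ∨ ready)) = {Req, Halt, Busy}
Sync ∉ Sat(AF (done ∨ ready)) = {Req, Halt, Busy}, so the formula does not hold at Sync.

No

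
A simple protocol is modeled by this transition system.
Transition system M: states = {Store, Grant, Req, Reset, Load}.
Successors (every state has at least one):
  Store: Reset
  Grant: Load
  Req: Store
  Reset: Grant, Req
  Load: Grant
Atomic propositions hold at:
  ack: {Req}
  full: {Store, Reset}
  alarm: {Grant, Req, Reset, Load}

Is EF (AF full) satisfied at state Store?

Yes

AF full: least fixpoint, start Z0 = {Store, Reset}, add states with every successor in Z. Z1 = {Store, Req, Reset}; fixed.
Sat(AF full) = {Store, Req, Reset}
EF (AF full): least fixpoint, start Z0 = {Store, Req, Reset}, add states with some successor in Z. Already a fixed point.
Sat(EF (AF full)) = {Store, Req, Reset}
Store ∈ Sat(EF (AF full)) = {Store, Req, Reset}, so the formula holds at Store.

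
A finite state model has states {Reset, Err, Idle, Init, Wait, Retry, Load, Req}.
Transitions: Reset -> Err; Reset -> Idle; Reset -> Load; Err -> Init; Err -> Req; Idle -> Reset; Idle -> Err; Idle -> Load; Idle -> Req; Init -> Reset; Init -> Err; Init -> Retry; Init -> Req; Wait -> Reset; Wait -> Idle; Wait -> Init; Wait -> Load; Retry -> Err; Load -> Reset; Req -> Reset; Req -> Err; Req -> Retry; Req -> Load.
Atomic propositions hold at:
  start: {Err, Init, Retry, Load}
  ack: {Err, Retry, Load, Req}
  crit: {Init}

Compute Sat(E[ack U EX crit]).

Sat(EX crit) = {s : some successor in {Init}} = {Err, Wait}
E[ack U EX crit]: least fixpoint, start Z0 = Sat(EX crit) = {Err, Wait}, add states in Sat(ack) with some successor in Z. Z1 = {Err, Wait, Retry, Req}; fixed.
Sat(E[ack U EX crit]) = {Err, Wait, Retry, Req}

{Err, Wait, Retry, Req}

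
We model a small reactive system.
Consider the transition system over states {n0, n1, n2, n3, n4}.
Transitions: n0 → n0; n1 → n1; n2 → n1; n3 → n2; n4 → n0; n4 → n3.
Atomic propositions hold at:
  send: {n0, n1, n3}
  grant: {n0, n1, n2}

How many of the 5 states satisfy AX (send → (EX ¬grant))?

Sat(¬grant) = {n3, n4}
Sat(EX ¬grant) = {s : some successor in {n3, n4}} = {n4}
Sat(send → (EX ¬grant)) = {n2, n4}
Sat(AX (send → (EX ¬grant))) = {s : every successor in {n2, n4}} = {n3}
|Sat(AX (send → (EX ¬grant)))| = |{n3}| = 1.

1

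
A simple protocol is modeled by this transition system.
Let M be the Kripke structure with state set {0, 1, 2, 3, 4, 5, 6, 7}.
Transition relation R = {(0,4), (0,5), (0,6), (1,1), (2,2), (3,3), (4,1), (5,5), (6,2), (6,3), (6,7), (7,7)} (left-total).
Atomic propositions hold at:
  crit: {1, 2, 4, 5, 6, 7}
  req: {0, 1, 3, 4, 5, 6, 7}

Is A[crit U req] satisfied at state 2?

A[crit U req]: least fixpoint, start Z0 = Sat(req) = {0, 1, 3, 4, 5, 6, 7}, add states in Sat(crit) with every successor in Z. Already a fixed point.
Sat(A[crit U req]) = {0, 1, 3, 4, 5, 6, 7}
2 ∉ Sat(A[crit U req]) = {0, 1, 3, 4, 5, 6, 7}, so the formula does not hold at 2.

No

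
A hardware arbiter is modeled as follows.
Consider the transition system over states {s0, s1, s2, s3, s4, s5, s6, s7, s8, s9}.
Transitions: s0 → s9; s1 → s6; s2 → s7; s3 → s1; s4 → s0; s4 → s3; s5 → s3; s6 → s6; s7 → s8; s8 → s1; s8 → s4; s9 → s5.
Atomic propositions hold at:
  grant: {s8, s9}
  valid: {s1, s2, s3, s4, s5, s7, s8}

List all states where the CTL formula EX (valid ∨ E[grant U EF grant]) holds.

EF grant: least fixpoint, start Z0 = {s8, s9}, add states with some successor in Z. Z1 = {s0, s7, s8, s9}; Z2 = {s0, s2, s4, s7, s8, s9}; fixed.
Sat(EF grant) = {s0, s2, s4, s7, s8, s9}
E[grant U EF grant]: least fixpoint, start Z0 = Sat(EF grant) = {s0, s2, s4, s7, s8, s9}, add states in Sat(grant) with some successor in Z. Already a fixed point.
Sat(E[grant U EF grant]) = {s0, s2, s4, s7, s8, s9}
Sat(valid ∨ E[grant U EF grant]) = {s0, s1, s2, s3, s4, s5, s7, s8, s9}
Sat(EX (valid ∨ E[grant U EF grant])) = {s : some successor in {s0, s1, s2, s3, s4, s5, s7, s8, s9}} = {s0, s2, s3, s4, s5, s7, s8, s9}

{s0, s2, s3, s4, s5, s7, s8, s9}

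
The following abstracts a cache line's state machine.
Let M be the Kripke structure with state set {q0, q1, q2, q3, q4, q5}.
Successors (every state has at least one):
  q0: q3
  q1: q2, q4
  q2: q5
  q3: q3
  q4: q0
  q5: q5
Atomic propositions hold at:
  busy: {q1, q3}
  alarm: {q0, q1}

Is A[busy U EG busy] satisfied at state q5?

EG busy: greatest fixpoint, start Z0 = {q1, q3}, keep only states in Sat with some successor in Z. Z1 = {q3}; fixed.
Sat(EG busy) = {q3}
A[busy U EG busy]: least fixpoint, start Z0 = Sat(EG busy) = {q3}, add states in Sat(busy) with every successor in Z. Already a fixed point.
Sat(A[busy U EG busy]) = {q3}
q5 ∉ Sat(A[busy U EG busy]) = {q3}, so the formula does not hold at q5.

No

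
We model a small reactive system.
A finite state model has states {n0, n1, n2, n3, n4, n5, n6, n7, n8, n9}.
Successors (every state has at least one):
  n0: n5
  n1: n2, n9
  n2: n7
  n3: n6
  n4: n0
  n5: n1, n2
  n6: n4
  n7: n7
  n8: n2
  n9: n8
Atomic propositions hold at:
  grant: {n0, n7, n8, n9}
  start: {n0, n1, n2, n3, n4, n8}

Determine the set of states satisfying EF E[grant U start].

E[grant U start]: least fixpoint, start Z0 = Sat(start) = {n0, n1, n2, n3, n4, n8}, add states in Sat(grant) with some successor in Z. Z1 = {n0, n1, n2, n3, n4, n8, n9}; fixed.
Sat(E[grant U start]) = {n0, n1, n2, n3, n4, n8, n9}
EF E[grant U start]: least fixpoint, start Z0 = {n0, n1, n2, n3, n4, n8, n9}, add states with some successor in Z. Z1 = {n0, n1, n2, n3, n4, n5, n6, n8, n9}; fixed.
Sat(EF E[grant U start]) = {n0, n1, n2, n3, n4, n5, n6, n8, n9}

{n0, n1, n2, n3, n4, n5, n6, n8, n9}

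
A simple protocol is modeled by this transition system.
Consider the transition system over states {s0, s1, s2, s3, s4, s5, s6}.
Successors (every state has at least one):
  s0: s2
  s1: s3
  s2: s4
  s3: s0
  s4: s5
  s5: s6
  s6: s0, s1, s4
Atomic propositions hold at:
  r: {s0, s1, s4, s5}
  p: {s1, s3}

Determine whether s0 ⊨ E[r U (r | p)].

Yes

Sat(r | p) = {s0, s1, s3, s4, s5}
E[r U (r | p)]: least fixpoint, start Z0 = Sat((r | p)) = {s0, s1, s3, s4, s5}, add states in Sat(r) with some successor in Z. Already a fixed point.
Sat(E[r U (r | p)]) = {s0, s1, s3, s4, s5}
s0 ∈ Sat(E[r U (r | p)]) = {s0, s1, s3, s4, s5}, so the formula holds at s0.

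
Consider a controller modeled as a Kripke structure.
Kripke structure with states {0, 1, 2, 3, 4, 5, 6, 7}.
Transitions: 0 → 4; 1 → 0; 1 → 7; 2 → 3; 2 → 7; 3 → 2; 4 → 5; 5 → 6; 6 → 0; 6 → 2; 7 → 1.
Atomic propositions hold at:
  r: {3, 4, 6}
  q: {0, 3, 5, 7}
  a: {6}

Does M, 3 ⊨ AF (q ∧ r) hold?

Sat(q ∧ r) = {3}
AF (q ∧ r): least fixpoint, start Z0 = {3}, add states with every successor in Z. Already a fixed point.
Sat(AF (q ∧ r)) = {3}
3 ∈ Sat(AF (q ∧ r)) = {3}, so the formula holds at 3.

Yes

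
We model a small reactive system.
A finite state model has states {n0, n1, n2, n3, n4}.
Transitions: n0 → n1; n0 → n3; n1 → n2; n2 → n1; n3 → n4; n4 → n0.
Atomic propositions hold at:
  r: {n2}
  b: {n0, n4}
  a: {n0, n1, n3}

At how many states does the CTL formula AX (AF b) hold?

2

AF b: least fixpoint, start Z0 = {n0, n4}, add states with every successor in Z. Z1 = {n0, n3, n4}; fixed.
Sat(AF b) = {n0, n3, n4}
Sat(AX (AF b)) = {s : every successor in {n0, n3, n4}} = {n3, n4}
|Sat(AX (AF b))| = |{n3, n4}| = 2.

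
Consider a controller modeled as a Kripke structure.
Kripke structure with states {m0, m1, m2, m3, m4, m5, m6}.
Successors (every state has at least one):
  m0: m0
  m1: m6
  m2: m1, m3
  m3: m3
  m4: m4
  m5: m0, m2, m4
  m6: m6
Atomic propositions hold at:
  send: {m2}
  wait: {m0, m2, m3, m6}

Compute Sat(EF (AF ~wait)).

{m1, m2, m4, m5}

Sat(~wait) = {m1, m4, m5}
AF ~wait: least fixpoint, start Z0 = {m1, m4, m5}, add states with every successor in Z. Already a fixed point.
Sat(AF ~wait) = {m1, m4, m5}
EF (AF ~wait): least fixpoint, start Z0 = {m1, m4, m5}, add states with some successor in Z. Z1 = {m1, m2, m4, m5}; fixed.
Sat(EF (AF ~wait)) = {m1, m2, m4, m5}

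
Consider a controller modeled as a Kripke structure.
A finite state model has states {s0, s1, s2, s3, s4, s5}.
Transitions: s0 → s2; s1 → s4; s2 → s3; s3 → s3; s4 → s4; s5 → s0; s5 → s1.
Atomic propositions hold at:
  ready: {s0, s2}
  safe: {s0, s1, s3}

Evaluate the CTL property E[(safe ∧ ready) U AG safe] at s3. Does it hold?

Yes

Sat(safe ∧ ready) = {s0}
AG safe: greatest fixpoint, start Z0 = {s0, s1, s3}, keep only states in Sat with every successor in Z. Z1 = {s3}; fixed.
Sat(AG safe) = {s3}
E[(safe ∧ ready) U AG safe]: least fixpoint, start Z0 = Sat(AG safe) = {s3}, add states in Sat(safe ∧ ready) with some successor in Z. Already a fixed point.
Sat(E[(safe ∧ ready) U AG safe]) = {s3}
s3 ∈ Sat(E[(safe ∧ ready) U AG safe]) = {s3}, so the formula holds at s3.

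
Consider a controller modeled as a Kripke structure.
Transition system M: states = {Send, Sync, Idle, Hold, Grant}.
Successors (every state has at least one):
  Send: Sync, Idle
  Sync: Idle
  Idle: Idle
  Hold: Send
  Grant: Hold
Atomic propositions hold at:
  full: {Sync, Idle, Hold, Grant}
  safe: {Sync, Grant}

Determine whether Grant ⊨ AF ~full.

Yes

Sat(~full) = {Send}
AF ~full: least fixpoint, start Z0 = {Send}, add states with every successor in Z. Z1 = {Send, Hold}; Z2 = {Send, Hold, Grant}; fixed.
Sat(AF ~full) = {Send, Hold, Grant}
Grant ∈ Sat(AF ~full) = {Send, Hold, Grant}, so the formula holds at Grant.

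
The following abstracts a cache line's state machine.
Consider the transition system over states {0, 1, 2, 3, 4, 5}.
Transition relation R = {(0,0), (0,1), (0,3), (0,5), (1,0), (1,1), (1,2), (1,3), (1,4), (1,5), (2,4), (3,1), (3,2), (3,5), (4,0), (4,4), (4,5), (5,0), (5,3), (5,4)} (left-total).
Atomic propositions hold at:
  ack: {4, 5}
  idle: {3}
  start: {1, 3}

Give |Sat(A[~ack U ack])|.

Sat(~ack) = {0, 1, 2, 3}
A[~ack U ack]: least fixpoint, start Z0 = Sat(ack) = {4, 5}, add states in Sat(~ack) with every successor in Z. Z1 = {2, 4, 5}; fixed.
Sat(A[~ack U ack]) = {2, 4, 5}
|Sat(A[~ack U ack])| = |{2, 4, 5}| = 3.

3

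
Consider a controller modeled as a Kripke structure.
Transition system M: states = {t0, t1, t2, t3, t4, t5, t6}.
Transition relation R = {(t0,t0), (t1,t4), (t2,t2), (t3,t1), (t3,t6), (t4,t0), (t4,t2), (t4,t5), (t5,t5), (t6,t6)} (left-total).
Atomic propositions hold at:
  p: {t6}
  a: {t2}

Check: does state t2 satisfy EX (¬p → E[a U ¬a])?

No

Sat(¬p) = {t0, t1, t2, t3, t4, t5}
Sat(¬a) = {t0, t1, t3, t4, t5, t6}
E[a U ¬a]: least fixpoint, start Z0 = Sat(¬a) = {t0, t1, t3, t4, t5, t6}, add states in Sat(a) with some successor in Z. Already a fixed point.
Sat(E[a U ¬a]) = {t0, t1, t3, t4, t5, t6}
Sat(¬p → E[a U ¬a]) = {t0, t1, t3, t4, t5, t6}
Sat(EX (¬p → E[a U ¬a])) = {s : some successor in {t0, t1, t3, t4, t5, t6}} = {t0, t1, t3, t4, t5, t6}
t2 ∉ Sat(EX (¬p → E[a U ¬a])) = {t0, t1, t3, t4, t5, t6}, so the formula does not hold at t2.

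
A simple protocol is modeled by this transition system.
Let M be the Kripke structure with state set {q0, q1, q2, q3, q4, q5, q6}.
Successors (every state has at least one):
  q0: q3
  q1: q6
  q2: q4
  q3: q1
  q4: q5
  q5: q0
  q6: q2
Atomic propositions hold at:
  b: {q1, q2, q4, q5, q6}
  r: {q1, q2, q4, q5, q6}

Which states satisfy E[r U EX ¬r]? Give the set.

Sat(¬r) = {q0, q3}
Sat(EX ¬r) = {s : some successor in {q0, q3}} = {q0, q5}
E[r U EX ¬r]: least fixpoint, start Z0 = Sat(EX ¬r) = {q0, q5}, add states in Sat(r) with some successor in Z. Z1 = {q0, q4, q5}; Z2 = {q0, q2, q4, q5}; Z3 = {q0, q2, q4, q5, q6}; Z4 = {q0, q1, q2, q4, q5, q6}; fixed.
Sat(E[r U EX ¬r]) = {q0, q1, q2, q4, q5, q6}

{q0, q1, q2, q4, q5, q6}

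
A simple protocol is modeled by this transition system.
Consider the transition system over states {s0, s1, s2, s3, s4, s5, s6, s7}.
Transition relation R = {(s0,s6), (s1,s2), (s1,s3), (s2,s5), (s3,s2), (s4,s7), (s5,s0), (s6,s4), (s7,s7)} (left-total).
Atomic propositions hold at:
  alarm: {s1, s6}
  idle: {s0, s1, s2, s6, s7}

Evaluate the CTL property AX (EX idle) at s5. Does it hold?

Yes

Sat(EX idle) = {s : some successor in {s0, s1, s2, s6, s7}} = {s0, s1, s3, s4, s5, s7}
Sat(AX (EX idle)) = {s : every successor in {s0, s1, s3, s4, s5, s7}} = {s2, s4, s5, s6, s7}
s5 ∈ Sat(AX (EX idle)) = {s2, s4, s5, s6, s7}, so the formula holds at s5.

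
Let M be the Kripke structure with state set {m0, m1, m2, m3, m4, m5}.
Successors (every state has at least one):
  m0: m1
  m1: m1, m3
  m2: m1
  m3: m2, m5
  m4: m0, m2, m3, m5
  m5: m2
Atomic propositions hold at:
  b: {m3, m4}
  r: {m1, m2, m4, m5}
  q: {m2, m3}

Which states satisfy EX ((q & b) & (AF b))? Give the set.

{m1, m4}

Sat(q & b) = {m3}
AF b: least fixpoint, start Z0 = {m3, m4}, add states with every successor in Z. Already a fixed point.
Sat(AF b) = {m3, m4}
Sat((q & b) & (AF b)) = {m3}
Sat(EX ((q & b) & (AF b))) = {s : some successor in {m3}} = {m1, m4}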